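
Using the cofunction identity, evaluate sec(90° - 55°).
sec(90° - 55°) = csc(55°) = 1.221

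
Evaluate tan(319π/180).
tan(319π/180) = -0.8693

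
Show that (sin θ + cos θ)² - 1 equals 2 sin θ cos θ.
LHS = sin²θ + 2 sin θ cos θ + cos²θ - 1 = (sin²θ + cos²θ) + 2 sin θ cos θ - 1 = 1 + 2 sin θ cos θ - 1 = 2 sin θ cos θ = RHS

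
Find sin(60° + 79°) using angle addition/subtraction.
sin(60° + 79°) = sin 60° cos 79° + cos 60° sin 79° = 0.6561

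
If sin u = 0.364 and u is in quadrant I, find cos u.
cos u = 0.9314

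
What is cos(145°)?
cos(145°) = -0.8192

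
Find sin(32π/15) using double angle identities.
sin(32π/15) = 2 sin 16π/15 cos 16π/15 = 0.4067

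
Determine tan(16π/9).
tan(16π/9) = -0.8391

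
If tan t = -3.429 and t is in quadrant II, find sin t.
sin t = 0.96 (using tan²t + 1 = sec²t)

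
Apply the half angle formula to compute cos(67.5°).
cos(67.5°) = √((1 + cos 135°)/2) = √(2-√2)/2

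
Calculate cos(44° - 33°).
cos(44° - 33°) = cos 44° cos 33° + sin 44° sin 33° = 0.9816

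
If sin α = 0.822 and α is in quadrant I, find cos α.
cos α = 0.5695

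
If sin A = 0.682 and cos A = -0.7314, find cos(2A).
cos(2A) = cos²A - sin²A = 0.06982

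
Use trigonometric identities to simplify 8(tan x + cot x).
8(tan x + cot x) = 8(sec x csc x) (using Quotient identities)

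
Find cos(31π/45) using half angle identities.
cos(31π/45) = -√((1 + cos 62π/45)/2) = -0.5592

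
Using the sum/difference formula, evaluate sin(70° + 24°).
sin(70° + 24°) = sin 70° cos 24° + cos 70° sin 24° = 0.9976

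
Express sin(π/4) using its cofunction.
sin(π/4) = cos(π/2 - π/4) = cos(π/4)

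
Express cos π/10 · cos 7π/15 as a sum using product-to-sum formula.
cos π/10 cos 7π/15 = (1/2)[cos(π/10-7π/15) + cos(π/10+7π/15)]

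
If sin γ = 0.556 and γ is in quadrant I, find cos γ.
cos γ = 0.8312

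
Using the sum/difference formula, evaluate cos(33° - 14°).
cos(33° - 14°) = cos 33° cos 14° + sin 33° sin 14° = 0.9455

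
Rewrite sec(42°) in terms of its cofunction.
sec(42°) = csc(90° - 42°) = csc(48°)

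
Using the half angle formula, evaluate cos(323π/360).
cos(323π/360) = -√((1 + cos 323π/180)/2) = -0.9483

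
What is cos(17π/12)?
cos(17π/12) = -(√6-√2)/4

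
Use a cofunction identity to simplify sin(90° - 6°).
sin(90° - 6°) = cos(6°)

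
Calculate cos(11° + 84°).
cos(11° + 84°) = cos 11° cos 84° - sin 11° sin 84° = -0.08716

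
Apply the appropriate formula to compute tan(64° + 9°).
tan(64° + 9°) = (tan 64° + tan 9°)/(1 - tan 64° tan 9°) = 3.271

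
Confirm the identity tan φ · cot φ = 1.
LHS = (sin φ/cos φ) · (cos φ/sin φ) = 1 = RHS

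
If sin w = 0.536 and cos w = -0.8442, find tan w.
tan w = sin w / cos w = -0.6349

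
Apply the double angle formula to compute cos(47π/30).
cos(47π/30) = 2cos²47π/60 - 1 = 0.2079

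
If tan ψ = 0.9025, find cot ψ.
cot ψ = 1/tan ψ = 1.108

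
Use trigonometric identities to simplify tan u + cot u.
tan u + cot u = sec u csc u (using Quotient identities)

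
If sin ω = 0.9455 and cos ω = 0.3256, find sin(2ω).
sin(2ω) = 2 sin ω cos ω = 0.6157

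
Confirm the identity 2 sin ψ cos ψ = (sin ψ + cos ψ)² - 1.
RHS = sin²ψ + 2 sin ψ cos ψ + cos²ψ - 1 = (sin²ψ + cos²ψ) + 2 sin ψ cos ψ - 1 = 1 + 2 sin ψ cos ψ - 1 = 2 sin ψ cos ψ = LHS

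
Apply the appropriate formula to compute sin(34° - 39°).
sin(34° - 39°) = sin 34° cos 39° - cos 34° sin 39° = -0.08716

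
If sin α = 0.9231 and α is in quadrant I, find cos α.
cos α = 0.3846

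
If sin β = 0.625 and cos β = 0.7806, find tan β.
tan β = sin β / cos β = 0.8007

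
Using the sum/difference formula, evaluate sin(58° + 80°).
sin(58° + 80°) = sin 58° cos 80° + cos 58° sin 80° = 0.6691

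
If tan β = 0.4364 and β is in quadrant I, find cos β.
cos β = 0.9165 (using tan²β + 1 = sec²β)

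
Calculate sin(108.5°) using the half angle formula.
sin(108.5°) = √((1 - cos 217°)/2) = 0.9483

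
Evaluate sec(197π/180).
sec(197π/180) = -1.046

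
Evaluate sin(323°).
sin(323°) = -0.6018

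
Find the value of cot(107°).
cot(107°) = -0.3057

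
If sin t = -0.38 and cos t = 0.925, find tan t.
tan t = sin t / cos t = -0.4108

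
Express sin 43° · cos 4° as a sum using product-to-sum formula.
sin 43° cos 4° = (1/2)[sin(43°+4°) + sin(43°-4°)]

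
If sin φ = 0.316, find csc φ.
csc φ = 1/sin φ = 3.165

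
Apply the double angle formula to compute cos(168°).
cos(168°) = cos²84° - sin²84° = -0.9781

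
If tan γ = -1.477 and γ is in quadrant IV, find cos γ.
cos γ = 0.5606 (using tan²γ + 1 = sec²γ)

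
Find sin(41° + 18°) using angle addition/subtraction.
sin(41° + 18°) = sin 41° cos 18° + cos 41° sin 18° = 0.8572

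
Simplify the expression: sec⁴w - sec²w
sec⁴w - sec²w = tan⁴w + tan²w (using Pythagorean)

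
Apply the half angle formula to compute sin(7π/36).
sin(7π/36) = √((1 - cos 7π/18)/2) = 0.5736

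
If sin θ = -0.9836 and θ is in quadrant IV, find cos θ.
cos θ = 0.1804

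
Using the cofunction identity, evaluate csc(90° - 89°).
csc(90° - 89°) = sec(89°) = 57.3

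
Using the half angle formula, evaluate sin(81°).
sin(81°) = √((1 - cos 162°)/2) = 0.9877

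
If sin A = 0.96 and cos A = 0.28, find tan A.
tan A = sin A / cos A = 3.429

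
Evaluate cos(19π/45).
cos(19π/45) = 0.2419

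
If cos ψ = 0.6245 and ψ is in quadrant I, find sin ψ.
sin ψ = 0.781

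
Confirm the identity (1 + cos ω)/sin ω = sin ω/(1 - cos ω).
RHS = sin ω(1 + cos ω) / ((1 - cos ω)(1 + cos ω)) = sin ω(1 + cos ω) / (1 - cos²ω) = sin ω(1 + cos ω) / sin²ω = (1 + cos ω)/sin ω = LHS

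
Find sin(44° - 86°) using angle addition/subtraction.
sin(44° - 86°) = sin 44° cos 86° - cos 44° sin 86° = -0.6691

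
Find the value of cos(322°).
cos(322°) = 0.788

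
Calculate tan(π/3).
tan(π/3) = √3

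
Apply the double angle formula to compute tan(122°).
tan(122°) = 2 tan 61° / (1 - tan²61°) = -1.6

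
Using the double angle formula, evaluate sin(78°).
sin(78°) = 2 sin 39° cos 39° = 0.9781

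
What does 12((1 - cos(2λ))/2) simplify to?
12((1 - cos(2λ))/2) = 12(sin²λ) (using Power reduction)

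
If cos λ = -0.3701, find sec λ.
sec λ = 1/cos λ = -2.702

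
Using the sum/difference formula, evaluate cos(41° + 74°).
cos(41° + 74°) = cos 41° cos 74° - sin 41° sin 74° = -0.4226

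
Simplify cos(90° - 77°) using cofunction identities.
cos(90° - 77°) = sin(77°)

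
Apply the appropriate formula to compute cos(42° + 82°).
cos(42° + 82°) = cos 42° cos 82° - sin 42° sin 82° = -0.5592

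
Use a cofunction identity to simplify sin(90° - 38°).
sin(90° - 38°) = cos(38°)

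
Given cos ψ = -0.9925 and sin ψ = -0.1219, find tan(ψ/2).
tan(ψ/2) = sin ψ / (1 + cos ψ) = -16.25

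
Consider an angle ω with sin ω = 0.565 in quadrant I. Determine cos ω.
cos ω = √(1 - sin²ω) = 0.8251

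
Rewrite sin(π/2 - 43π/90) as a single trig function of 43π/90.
sin(π/2 - 43π/90) = cos(43π/90)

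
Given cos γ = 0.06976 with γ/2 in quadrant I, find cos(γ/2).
cos(γ/2) = ±√((1 + cos γ)/2); positive since γ/2 ∈ QI, so cos(γ/2) = 0.7314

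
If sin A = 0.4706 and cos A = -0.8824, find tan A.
tan A = sin A / cos A = -0.5333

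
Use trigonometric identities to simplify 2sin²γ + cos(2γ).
2sin²γ + cos(2γ) = 1 (using Double angle)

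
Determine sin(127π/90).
sin(127π/90) = -0.9613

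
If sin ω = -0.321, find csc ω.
csc ω = 1/sin ω = -3.115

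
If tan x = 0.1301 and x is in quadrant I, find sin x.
sin x = 0.129 (using tan²x + 1 = sec²x)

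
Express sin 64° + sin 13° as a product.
sin 64° + sin 13° = 2 sin(38.5°) cos(25.5°)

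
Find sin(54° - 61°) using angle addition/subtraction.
sin(54° - 61°) = sin 54° cos 61° - cos 54° sin 61° = -0.1219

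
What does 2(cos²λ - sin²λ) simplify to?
2(cos²λ - sin²λ) = 2(cos(2λ)) (using Double angle)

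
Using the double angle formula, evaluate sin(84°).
sin(84°) = 2 sin 42° cos 42° = 0.9945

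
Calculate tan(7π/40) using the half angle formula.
tan(7π/40) = sin 7π/20 / (1 + cos 7π/20) = 0.6128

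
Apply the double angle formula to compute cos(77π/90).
cos(77π/90) = cos²77π/180 - sin²77π/180 = -0.8988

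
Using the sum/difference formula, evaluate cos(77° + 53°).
cos(77° + 53°) = cos 77° cos 53° - sin 77° sin 53° = -0.6428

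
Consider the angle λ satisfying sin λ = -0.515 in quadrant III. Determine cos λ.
cos λ = ±√(1 - sin²λ) = -0.8572 (negative in QIII)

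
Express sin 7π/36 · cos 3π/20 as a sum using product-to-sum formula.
sin 7π/36 cos 3π/20 = (1/2)[sin(7π/36+3π/20) + sin(7π/36-3π/20)]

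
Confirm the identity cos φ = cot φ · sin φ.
RHS = (cos φ/sin φ) · sin φ = cos φ = LHS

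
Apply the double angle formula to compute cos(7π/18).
cos(7π/18) = cos²7π/36 - sin²7π/36 = 0.342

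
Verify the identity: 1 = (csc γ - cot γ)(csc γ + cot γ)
RHS = csc²γ - cot²γ = (1 + cot²γ) - cot²γ = 1 = LHS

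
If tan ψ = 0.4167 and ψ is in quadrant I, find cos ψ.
cos ψ = 0.9231 (using tan²ψ + 1 = sec²ψ)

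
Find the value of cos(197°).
cos(197°) = -0.9563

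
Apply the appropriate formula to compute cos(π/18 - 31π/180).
cos(π/18 - 31π/180) = cos π/18 cos 31π/180 + sin π/18 sin 31π/180 = 0.9336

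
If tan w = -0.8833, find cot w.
cot w = 1/tan w = -1.132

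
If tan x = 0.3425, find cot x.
cot x = 1/tan x = 2.92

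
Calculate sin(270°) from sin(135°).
sin(270°) = 2 sin 135° cos 135° = -1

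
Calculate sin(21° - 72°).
sin(21° - 72°) = sin 21° cos 72° - cos 21° sin 72° = -0.7771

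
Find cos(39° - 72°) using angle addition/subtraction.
cos(39° - 72°) = cos 39° cos 72° + sin 39° sin 72° = 0.8387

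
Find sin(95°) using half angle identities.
sin(95°) = √((1 - cos 190°)/2) = 0.9962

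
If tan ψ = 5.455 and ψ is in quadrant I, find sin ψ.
sin ψ = 0.9836 (using tan²ψ + 1 = sec²ψ)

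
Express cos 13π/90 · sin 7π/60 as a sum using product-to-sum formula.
cos 13π/90 sin 7π/60 = (1/2)[sin(13π/90+7π/60) - sin(13π/90-7π/60)]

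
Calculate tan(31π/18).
tan(31π/18) = -1.192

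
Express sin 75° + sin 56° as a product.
sin 75° + sin 56° = 2 sin(65.5°) cos(9.5°)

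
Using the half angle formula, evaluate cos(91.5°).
cos(91.5°) = -√((1 + cos 183°)/2) = -0.02618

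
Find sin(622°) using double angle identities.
sin(622°) = 2 sin 311° cos 311° = -0.9903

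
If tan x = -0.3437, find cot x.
cot x = 1/tan x = -2.91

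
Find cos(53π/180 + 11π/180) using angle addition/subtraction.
cos(53π/180 + 11π/180) = cos 53π/180 cos 11π/180 - sin 53π/180 sin 11π/180 = 0.4384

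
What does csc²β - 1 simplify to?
csc²β - 1 = cot²β (using Pythagorean identity)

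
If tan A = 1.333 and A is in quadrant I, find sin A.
sin A = 0.7999 (using tan²A + 1 = sec²A)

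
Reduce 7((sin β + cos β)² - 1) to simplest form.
7((sin β + cos β)² - 1) = 7(sin(2β)) (using Pythagorean + double angle)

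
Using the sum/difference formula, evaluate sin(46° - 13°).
sin(46° - 13°) = sin 46° cos 13° - cos 46° sin 13° = 0.5446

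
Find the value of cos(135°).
cos(135°) = -√2/2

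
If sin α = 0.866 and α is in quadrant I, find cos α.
cos α = 0.5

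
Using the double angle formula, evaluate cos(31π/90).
cos(31π/90) = cos²31π/180 - sin²31π/180 = 0.4695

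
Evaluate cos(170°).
cos(170°) = -0.9848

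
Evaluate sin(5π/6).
sin(5π/6) = 1/2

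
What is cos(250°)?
cos(250°) = -0.342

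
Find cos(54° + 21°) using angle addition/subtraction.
cos(54° + 21°) = cos 54° cos 21° - sin 54° sin 21° = (√6-√2)/4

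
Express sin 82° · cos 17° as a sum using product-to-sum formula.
sin 82° cos 17° = (1/2)[sin(82°+17°) + sin(82°-17°)]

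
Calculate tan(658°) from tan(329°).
tan(658°) = 2 tan 329° / (1 - tan²329°) = -1.881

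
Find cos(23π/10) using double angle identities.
cos(23π/10) = cos²23π/20 - sin²23π/20 = 0.5878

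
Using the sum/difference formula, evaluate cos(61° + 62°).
cos(61° + 62°) = cos 61° cos 62° - sin 61° sin 62° = -0.5446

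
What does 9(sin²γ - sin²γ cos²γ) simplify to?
9(sin²γ - sin²γ cos²γ) = 9(sin⁴γ) (using Factoring)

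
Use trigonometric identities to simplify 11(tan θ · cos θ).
11(tan θ · cos θ) = 11(sin θ) (using Quotient identity)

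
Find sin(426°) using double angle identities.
sin(426°) = 2 sin 213° cos 213° = 0.9135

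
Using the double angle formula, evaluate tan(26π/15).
tan(26π/15) = 2 tan 13π/15 / (1 - tan²13π/15) = -1.111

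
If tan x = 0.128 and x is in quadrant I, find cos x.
cos x = 0.9919 (using tan²x + 1 = sec²x)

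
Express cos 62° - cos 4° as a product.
cos 62° - cos 4° = -2 sin(33°) sin(29°)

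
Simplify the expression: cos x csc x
cos x csc x = cot x (using Reciprocal + quotient)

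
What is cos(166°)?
cos(166°) = -0.9703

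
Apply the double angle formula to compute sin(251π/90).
sin(251π/90) = 2 sin 251π/180 cos 251π/180 = 0.6157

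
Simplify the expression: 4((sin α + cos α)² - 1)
4((sin α + cos α)² - 1) = 4(sin(2α)) (using Pythagorean + double angle)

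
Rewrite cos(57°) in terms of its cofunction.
cos(57°) = sin(90° - 57°) = sin(33°)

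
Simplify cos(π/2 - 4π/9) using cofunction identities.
cos(π/2 - 4π/9) = sin(4π/9)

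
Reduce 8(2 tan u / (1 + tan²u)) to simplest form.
8(2 tan u / (1 + tan²u)) = 8(sin(2u)) (using Double angle)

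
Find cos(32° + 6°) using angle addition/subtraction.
cos(32° + 6°) = cos 32° cos 6° - sin 32° sin 6° = 0.788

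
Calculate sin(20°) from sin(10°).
sin(20°) = 2 sin 10° cos 10° = 0.342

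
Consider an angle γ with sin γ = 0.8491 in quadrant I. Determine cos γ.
cos γ = √(1 - sin²γ) = 0.5282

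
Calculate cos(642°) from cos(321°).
cos(642°) = cos²321° - sin²321° = 0.2079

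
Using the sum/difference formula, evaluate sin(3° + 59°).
sin(3° + 59°) = sin 3° cos 59° + cos 3° sin 59° = 0.8829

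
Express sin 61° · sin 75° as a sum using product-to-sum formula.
sin 61° sin 75° = (1/2)[cos(61°-75°) - cos(61°+75°)]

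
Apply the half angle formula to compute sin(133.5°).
sin(133.5°) = √((1 - cos 267°)/2) = 0.7254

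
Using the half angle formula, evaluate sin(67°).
sin(67°) = √((1 - cos 134°)/2) = 0.9205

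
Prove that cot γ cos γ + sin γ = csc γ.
LHS = cos²γ/sin γ + sin γ = (cos²γ + sin²γ)/sin γ = 1/sin γ = csc γ = RHS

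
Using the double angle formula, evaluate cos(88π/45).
cos(88π/45) = cos²44π/45 - sin²44π/45 = 0.9903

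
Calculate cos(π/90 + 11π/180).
cos(π/90 + 11π/180) = cos π/90 cos 11π/180 - sin π/90 sin 11π/180 = 0.9744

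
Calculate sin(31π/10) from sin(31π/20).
sin(31π/10) = 2 sin 31π/20 cos 31π/20 = -0.309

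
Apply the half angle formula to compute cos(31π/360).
cos(31π/360) = √((1 + cos 31π/180)/2) = 0.9636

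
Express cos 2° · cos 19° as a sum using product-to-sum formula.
cos 2° cos 19° = (1/2)[cos(2°-19°) + cos(2°+19°)]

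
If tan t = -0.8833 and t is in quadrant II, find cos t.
cos t = -0.7495 (using tan²t + 1 = sec²t)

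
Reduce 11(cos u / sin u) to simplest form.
11(cos u / sin u) = 11(cot u) (using Quotient identity)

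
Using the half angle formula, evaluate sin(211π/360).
sin(211π/360) = √((1 - cos 211π/180)/2) = 0.9636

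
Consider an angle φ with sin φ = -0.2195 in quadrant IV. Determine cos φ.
cos φ = √(1 - sin²φ) = 0.9756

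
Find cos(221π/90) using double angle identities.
cos(221π/90) = cos²221π/180 - sin²221π/180 = 0.1392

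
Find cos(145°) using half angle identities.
cos(145°) = -√((1 + cos 290°)/2) = -0.8192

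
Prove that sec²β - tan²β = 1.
LHS = 1/cos²β - sin²β/cos²β = (1 - sin²β)/cos²β = cos²β/cos²β = 1 = RHS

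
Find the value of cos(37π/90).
cos(37π/90) = 0.2756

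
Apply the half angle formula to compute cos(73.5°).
cos(73.5°) = √((1 + cos 147°)/2) = 0.284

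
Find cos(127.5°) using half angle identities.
cos(127.5°) = -√((1 + cos 255°)/2) = -0.6088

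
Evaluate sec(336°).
sec(336°) = 1.095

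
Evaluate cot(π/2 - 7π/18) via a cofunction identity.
cot(π/2 - 7π/18) = tan(7π/18) = 2.747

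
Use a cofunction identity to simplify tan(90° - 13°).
tan(90° - 13°) = cot(13°)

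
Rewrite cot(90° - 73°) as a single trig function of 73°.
cot(90° - 73°) = tan(73°)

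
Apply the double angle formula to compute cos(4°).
cos(4°) = cos²2° - sin²2° = 0.9976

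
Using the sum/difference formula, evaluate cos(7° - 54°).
cos(7° - 54°) = cos 7° cos 54° + sin 7° sin 54° = 0.682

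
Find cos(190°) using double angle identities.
cos(190°) = cos²95° - sin²95° = -0.9848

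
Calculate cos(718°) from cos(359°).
cos(718°) = 1 - 2sin²359° = 0.9994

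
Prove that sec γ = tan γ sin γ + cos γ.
RHS = sin²γ/cos γ + cos γ = (sin²γ + cos²γ)/cos γ = 1/cos γ = sec γ = LHS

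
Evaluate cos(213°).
cos(213°) = -0.8387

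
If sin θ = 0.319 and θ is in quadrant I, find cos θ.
cos θ = 0.9478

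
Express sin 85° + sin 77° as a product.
sin 85° + sin 77° = 2 sin(81°) cos(4°)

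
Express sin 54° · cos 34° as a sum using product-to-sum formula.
sin 54° cos 34° = (1/2)[sin(54°+34°) + sin(54°-34°)]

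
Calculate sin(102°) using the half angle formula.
sin(102°) = √((1 - cos 204°)/2) = 0.9781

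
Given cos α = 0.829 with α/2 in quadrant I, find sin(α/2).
sin(α/2) = ±√((1 - cos α)/2); positive since α/2 ∈ QI, so sin(α/2) = 0.2924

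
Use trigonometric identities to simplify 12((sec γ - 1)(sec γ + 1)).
12((sec γ - 1)(sec γ + 1)) = 12(tan²γ) (using Diff. of squares)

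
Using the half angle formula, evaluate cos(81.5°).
cos(81.5°) = √((1 + cos 163°)/2) = 0.1478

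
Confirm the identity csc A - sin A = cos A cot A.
LHS = 1/sin A - sin A = (1 - sin²A)/sin A = cos²A/sin A = cos A · (cos A/sin A) = cos A cot A = RHS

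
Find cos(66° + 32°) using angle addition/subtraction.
cos(66° + 32°) = cos 66° cos 32° - sin 66° sin 32° = -0.1392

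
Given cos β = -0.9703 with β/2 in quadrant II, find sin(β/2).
sin(β/2) = ±√((1 - cos β)/2); positive since β/2 ∈ QII, so sin(β/2) = 0.9925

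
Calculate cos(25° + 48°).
cos(25° + 48°) = cos 25° cos 48° - sin 25° sin 48° = 0.2924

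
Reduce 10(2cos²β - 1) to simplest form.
10(2cos²β - 1) = 10(cos(2β)) (using Double angle)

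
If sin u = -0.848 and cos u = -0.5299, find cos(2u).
cos(2u) = cos²u - sin²u = -0.4383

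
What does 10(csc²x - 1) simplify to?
10(csc²x - 1) = 10(cot²x) (using Pythagorean identity)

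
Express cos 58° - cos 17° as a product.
cos 58° - cos 17° = -2 sin(37.5°) sin(20.5°)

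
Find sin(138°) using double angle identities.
sin(138°) = 2 sin 69° cos 69° = 0.6691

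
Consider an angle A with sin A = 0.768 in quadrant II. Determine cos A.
cos A = ±√(1 - sin²A) = -0.6404 (negative in QII)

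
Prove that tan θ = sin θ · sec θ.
RHS = sin θ · (1/cos θ) = sin θ/cos θ = tan θ = LHS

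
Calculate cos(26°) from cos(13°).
cos(26°) = cos²13° - sin²13° = 0.8988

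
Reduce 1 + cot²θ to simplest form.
1 + cot²θ = csc²θ (using Pythagorean identity)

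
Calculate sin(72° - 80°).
sin(72° - 80°) = sin 72° cos 80° - cos 72° sin 80° = -0.1392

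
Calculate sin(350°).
sin(350°) = -0.1736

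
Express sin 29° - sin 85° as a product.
sin 29° - sin 85° = 2 cos(57°) sin(-28°)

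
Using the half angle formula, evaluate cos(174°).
cos(174°) = -√((1 + cos 348°)/2) = -0.9945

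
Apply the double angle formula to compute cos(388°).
cos(388°) = cos²194° - sin²194° = 0.8829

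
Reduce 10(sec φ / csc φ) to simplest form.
10(sec φ / csc φ) = 10(tan φ) (using Reciprocal identities)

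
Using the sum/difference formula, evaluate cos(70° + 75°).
cos(70° + 75°) = cos 70° cos 75° - sin 70° sin 75° = -0.8192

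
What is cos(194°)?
cos(194°) = -0.9703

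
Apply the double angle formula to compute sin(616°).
sin(616°) = 2 sin 308° cos 308° = -0.9703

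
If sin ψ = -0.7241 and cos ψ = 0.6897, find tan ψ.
tan ψ = sin ψ / cos ψ = -1.05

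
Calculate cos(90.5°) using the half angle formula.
cos(90.5°) = -√((1 + cos 181°)/2) = -0.008727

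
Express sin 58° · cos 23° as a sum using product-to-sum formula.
sin 58° cos 23° = (1/2)[sin(58°+23°) + sin(58°-23°)]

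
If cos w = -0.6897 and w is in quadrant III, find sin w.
sin w = -0.7241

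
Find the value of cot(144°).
cot(144°) = -1.376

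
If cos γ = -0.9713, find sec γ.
sec γ = 1/cos γ = -1.03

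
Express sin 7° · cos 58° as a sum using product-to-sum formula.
sin 7° cos 58° = (1/2)[sin(7°+58°) + sin(7°-58°)]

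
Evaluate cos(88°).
cos(88°) = 0.0349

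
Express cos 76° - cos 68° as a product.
cos 76° - cos 68° = -2 sin(72°) sin(4°)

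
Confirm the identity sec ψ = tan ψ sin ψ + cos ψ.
RHS = sin²ψ/cos ψ + cos ψ = (sin²ψ + cos²ψ)/cos ψ = 1/cos ψ = sec ψ = LHS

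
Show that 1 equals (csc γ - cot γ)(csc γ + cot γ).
RHS = csc²γ - cot²γ = (1 + cot²γ) - cot²γ = 1 = LHS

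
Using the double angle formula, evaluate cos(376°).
cos(376°) = 1 - 2sin²188° = 0.9613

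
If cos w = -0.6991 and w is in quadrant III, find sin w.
sin w = -0.715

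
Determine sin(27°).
sin(27°) = 0.454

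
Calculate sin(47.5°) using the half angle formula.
sin(47.5°) = √((1 - cos 95°)/2) = 0.7373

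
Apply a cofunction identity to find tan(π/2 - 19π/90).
tan(π/2 - 19π/90) = cot(19π/90) = 1.28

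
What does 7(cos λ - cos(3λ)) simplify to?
7(cos λ - cos(3λ)) = 7(2 sin(2λ) sin λ) (using Sum-to-product)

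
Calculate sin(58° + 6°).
sin(58° + 6°) = sin 58° cos 6° + cos 58° sin 6° = 0.8988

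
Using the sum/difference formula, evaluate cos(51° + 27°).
cos(51° + 27°) = cos 51° cos 27° - sin 51° sin 27° = 0.2079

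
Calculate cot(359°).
cot(359°) = -57.29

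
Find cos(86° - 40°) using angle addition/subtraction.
cos(86° - 40°) = cos 86° cos 40° + sin 86° sin 40° = 0.6947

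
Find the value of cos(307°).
cos(307°) = 0.6018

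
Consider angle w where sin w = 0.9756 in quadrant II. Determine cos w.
cos w = ±√(1 - sin²w) = -0.2196 (negative in QII)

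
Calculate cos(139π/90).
cos(139π/90) = 0.1392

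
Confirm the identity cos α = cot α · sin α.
RHS = (cos α/sin α) · sin α = cos α = LHS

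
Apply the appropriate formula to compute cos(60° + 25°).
cos(60° + 25°) = cos 60° cos 25° - sin 60° sin 25° = 0.08716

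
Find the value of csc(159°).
csc(159°) = 2.79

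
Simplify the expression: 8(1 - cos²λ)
8(1 - cos²λ) = 8(sin²λ) (using Pythagorean identity)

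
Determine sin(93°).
sin(93°) = 0.9986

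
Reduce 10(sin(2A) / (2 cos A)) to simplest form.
10(sin(2A) / (2 cos A)) = 10(sin A) (using Double angle)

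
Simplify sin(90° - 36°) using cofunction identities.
sin(90° - 36°) = cos(36°)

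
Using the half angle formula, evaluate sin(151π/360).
sin(151π/360) = √((1 - cos 151π/180)/2) = 0.9681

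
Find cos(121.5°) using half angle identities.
cos(121.5°) = -√((1 + cos 243°)/2) = -0.5225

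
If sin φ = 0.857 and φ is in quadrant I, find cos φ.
cos φ = 0.5153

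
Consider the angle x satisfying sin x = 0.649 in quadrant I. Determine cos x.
cos x = √(1 - sin²x) = 0.7608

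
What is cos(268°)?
cos(268°) = -0.0349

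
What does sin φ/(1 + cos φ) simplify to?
sin φ/(1 + cos φ) = tan(φ/2) (using Half angle)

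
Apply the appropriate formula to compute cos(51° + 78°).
cos(51° + 78°) = cos 51° cos 78° - sin 51° sin 78° = -0.6293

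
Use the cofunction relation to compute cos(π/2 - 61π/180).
cos(π/2 - 61π/180) = sin(61π/180) = 0.8746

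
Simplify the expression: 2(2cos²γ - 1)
2(2cos²γ - 1) = 2(cos(2γ)) (using Double angle)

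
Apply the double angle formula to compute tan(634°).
tan(634°) = 2 tan 317° / (1 - tan²317°) = -14.3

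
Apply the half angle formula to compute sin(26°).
sin(26°) = √((1 - cos 52°)/2) = 0.4384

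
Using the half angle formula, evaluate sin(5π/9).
sin(5π/9) = √((1 - cos 10π/9)/2) = 0.9848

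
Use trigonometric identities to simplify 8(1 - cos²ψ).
8(1 - cos²ψ) = 8(sin²ψ) (using Pythagorean identity)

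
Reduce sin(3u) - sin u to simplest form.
sin(3u) - sin u = 2 cos(2u) sin u (using Sum-to-product)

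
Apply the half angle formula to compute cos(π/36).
cos(π/36) = √((1 + cos π/18)/2) = 0.9962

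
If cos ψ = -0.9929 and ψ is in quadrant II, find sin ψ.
sin ψ = 0.119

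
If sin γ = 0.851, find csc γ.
csc γ = 1/sin γ = 1.175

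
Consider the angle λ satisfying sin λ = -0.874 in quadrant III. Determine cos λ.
cos λ = ±√(1 - sin²λ) = -0.4859 (negative in QIII)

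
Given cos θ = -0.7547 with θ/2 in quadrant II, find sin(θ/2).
sin(θ/2) = ±√((1 - cos θ)/2); positive since θ/2 ∈ QII, so sin(θ/2) = 0.9367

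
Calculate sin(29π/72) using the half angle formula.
sin(29π/72) = √((1 - cos 29π/36)/2) = 0.9537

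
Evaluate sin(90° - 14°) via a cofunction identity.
sin(90° - 14°) = cos(14°) = 0.9703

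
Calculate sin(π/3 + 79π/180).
sin(π/3 + 79π/180) = sin π/3 cos 79π/180 + cos π/3 sin 79π/180 = 0.6561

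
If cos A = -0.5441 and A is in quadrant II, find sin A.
sin A = 0.839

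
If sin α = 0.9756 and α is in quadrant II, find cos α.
cos α = -0.2196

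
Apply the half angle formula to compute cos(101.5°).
cos(101.5°) = -√((1 + cos 203°)/2) = -0.1994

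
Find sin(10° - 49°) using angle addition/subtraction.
sin(10° - 49°) = sin 10° cos 49° - cos 10° sin 49° = -0.6293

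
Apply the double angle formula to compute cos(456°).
cos(456°) = cos²228° - sin²228° = -0.1045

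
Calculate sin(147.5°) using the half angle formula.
sin(147.5°) = √((1 - cos 295°)/2) = 0.5373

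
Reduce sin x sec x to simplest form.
sin x sec x = tan x (using Reciprocal + quotient)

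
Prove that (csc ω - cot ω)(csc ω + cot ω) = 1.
LHS = csc²ω - cot²ω = (1 + cot²ω) - cot²ω = 1 = RHS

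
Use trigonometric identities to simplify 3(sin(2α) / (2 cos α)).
3(sin(2α) / (2 cos α)) = 3(sin α) (using Double angle)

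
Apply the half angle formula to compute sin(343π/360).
sin(343π/360) = √((1 - cos 343π/180)/2) = 0.1478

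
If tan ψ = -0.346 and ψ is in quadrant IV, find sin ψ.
sin ψ = -0.327 (using tan²ψ + 1 = sec²ψ)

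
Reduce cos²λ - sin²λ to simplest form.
cos²λ - sin²λ = cos(2λ) (using Double angle)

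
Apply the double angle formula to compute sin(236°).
sin(236°) = 2 sin 118° cos 118° = -0.829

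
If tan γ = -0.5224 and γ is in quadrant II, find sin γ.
sin γ = 0.463 (using tan²γ + 1 = sec²γ)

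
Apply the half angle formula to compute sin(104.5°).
sin(104.5°) = √((1 - cos 209°)/2) = 0.9681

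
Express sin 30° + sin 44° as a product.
sin 30° + sin 44° = 2 sin(37°) cos(-7°)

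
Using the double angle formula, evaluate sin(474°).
sin(474°) = 2 sin 237° cos 237° = 0.9135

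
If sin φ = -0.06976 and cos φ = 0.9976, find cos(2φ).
cos(2φ) = cos²φ - sin²φ = 0.9903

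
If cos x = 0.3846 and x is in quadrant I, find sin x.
sin x = 0.9231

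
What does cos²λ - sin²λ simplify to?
cos²λ - sin²λ = cos(2λ) (using Double angle)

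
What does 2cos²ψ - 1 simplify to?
2cos²ψ - 1 = cos(2ψ) (using Double angle)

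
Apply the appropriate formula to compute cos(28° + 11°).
cos(28° + 11°) = cos 28° cos 11° - sin 28° sin 11° = 0.7771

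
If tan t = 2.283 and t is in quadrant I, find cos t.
cos t = 0.4012 (using tan²t + 1 = sec²t)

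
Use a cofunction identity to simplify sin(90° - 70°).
sin(90° - 70°) = cos(70°)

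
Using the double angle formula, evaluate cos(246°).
cos(246°) = cos²123° - sin²123° = -0.4067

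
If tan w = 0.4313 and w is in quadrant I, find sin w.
sin w = 0.396 (using tan²w + 1 = sec²w)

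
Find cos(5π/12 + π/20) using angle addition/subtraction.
cos(5π/12 + π/20) = cos 5π/12 cos π/20 - sin 5π/12 sin π/20 = 0.1045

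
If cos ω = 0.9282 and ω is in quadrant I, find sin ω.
sin ω = 0.3721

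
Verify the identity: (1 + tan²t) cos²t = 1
LHS = sec²t · cos²t = (1/cos²t) · cos²t = 1 = RHS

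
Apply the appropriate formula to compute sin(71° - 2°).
sin(71° - 2°) = sin 71° cos 2° - cos 71° sin 2° = 0.9336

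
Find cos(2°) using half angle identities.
cos(2°) = √((1 + cos 4°)/2) = 0.9994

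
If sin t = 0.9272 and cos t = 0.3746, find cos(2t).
cos(2t) = cos²t - sin²t = -0.7194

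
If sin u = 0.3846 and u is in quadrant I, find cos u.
cos u = 0.9231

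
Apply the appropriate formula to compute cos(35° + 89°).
cos(35° + 89°) = cos 35° cos 89° - sin 35° sin 89° = -0.5592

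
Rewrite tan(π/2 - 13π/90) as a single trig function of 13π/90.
tan(π/2 - 13π/90) = cot(13π/90)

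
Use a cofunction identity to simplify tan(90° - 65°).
tan(90° - 65°) = cot(65°)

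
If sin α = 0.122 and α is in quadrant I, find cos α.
cos α = 0.9925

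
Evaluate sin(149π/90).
sin(149π/90) = -0.8829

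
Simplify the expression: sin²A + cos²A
sin²A + cos²A = 1 (using Pythagorean identity)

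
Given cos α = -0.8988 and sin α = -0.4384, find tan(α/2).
tan(α/2) = sin α / (1 + cos α) = -4.332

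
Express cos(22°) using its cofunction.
cos(22°) = sin(90° - 22°) = sin(68°)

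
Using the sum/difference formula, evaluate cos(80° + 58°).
cos(80° + 58°) = cos 80° cos 58° - sin 80° sin 58° = -0.7431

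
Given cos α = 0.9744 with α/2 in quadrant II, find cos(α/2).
cos(α/2) = ±√((1 + cos α)/2); negative since α/2 ∈ QII, so cos(α/2) = -0.9936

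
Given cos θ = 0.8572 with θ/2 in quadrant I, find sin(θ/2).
sin(θ/2) = ±√((1 - cos θ)/2); positive since θ/2 ∈ QI, so sin(θ/2) = 0.2672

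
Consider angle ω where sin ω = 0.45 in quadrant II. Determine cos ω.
cos ω = ±√(1 - sin²ω) = -0.893 (negative in QII)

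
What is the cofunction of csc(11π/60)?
csc(11π/60) = sec(π/2 - 11π/60) = sec(19π/60)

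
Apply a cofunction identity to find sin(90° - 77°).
sin(90° - 77°) = cos(77°) = 0.225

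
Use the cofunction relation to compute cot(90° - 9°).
cot(90° - 9°) = tan(9°) = 0.1584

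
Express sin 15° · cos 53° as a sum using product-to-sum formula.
sin 15° cos 53° = (1/2)[sin(15°+53°) + sin(15°-53°)]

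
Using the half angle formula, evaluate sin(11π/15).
sin(11π/15) = √((1 - cos 22π/15)/2) = 0.7431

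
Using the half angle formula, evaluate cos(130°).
cos(130°) = -√((1 + cos 260°)/2) = -0.6428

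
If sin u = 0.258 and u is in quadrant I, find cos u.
cos u = 0.9661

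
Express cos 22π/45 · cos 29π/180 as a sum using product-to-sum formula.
cos 22π/45 cos 29π/180 = (1/2)[cos(22π/45-29π/180) + cos(22π/45+29π/180)]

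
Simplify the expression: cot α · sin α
cot α · sin α = cos α (using Quotient identity)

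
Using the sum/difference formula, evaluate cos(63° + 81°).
cos(63° + 81°) = cos 63° cos 81° - sin 63° sin 81° = -0.809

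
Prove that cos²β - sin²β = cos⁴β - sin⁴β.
RHS = (cos²β - sin²β)(cos²β + sin²β) = (cos²β - sin²β) · 1 = cos²β - sin²β = LHS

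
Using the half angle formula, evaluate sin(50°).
sin(50°) = √((1 - cos 100°)/2) = 0.766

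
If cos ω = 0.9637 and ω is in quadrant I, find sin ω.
sin ω = 0.267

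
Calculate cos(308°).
cos(308°) = 0.6157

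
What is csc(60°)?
csc(60°) = 2√3/3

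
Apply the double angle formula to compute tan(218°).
tan(218°) = 2 tan 109° / (1 - tan²109°) = 0.7813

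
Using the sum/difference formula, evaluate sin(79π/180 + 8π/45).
sin(79π/180 + 8π/45) = sin 79π/180 cos 8π/45 + cos 79π/180 sin 8π/45 = 0.9336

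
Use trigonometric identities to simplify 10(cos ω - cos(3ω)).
10(cos ω - cos(3ω)) = 10(2 sin(2ω) sin ω) (using Sum-to-product)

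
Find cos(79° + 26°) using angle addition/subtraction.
cos(79° + 26°) = cos 79° cos 26° - sin 79° sin 26° = -(√6-√2)/4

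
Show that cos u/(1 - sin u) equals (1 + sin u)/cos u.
RHS = (1 + sin u)(1 - sin u) / (cos u(1 - sin u)) = (1 - sin²u) / (cos u(1 - sin u)) = cos²u / (cos u(1 - sin u)) = cos u/(1 - sin u) = LHS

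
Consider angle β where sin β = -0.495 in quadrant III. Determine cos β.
cos β = ±√(1 - sin²β) = -0.8689 (negative in QIII)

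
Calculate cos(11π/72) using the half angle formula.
cos(11π/72) = √((1 + cos 11π/36)/2) = 0.887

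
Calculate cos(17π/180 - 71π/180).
cos(17π/180 - 71π/180) = cos 17π/180 cos 71π/180 + sin 17π/180 sin 71π/180 = 0.5878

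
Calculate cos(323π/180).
cos(323π/180) = 0.7986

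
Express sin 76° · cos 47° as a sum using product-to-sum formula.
sin 76° cos 47° = (1/2)[sin(76°+47°) + sin(76°-47°)]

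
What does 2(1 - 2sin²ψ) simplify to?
2(1 - 2sin²ψ) = 2(cos(2ψ)) (using Double angle)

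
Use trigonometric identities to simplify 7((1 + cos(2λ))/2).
7((1 + cos(2λ))/2) = 7(cos²λ) (using Power reduction)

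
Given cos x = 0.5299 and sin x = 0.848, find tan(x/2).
tan(x/2) = sin x / (1 + cos x) = 0.5543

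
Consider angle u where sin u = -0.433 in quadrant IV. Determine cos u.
cos u = √(1 - sin²u) = 0.9014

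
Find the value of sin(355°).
sin(355°) = -0.08716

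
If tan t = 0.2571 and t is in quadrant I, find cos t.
cos t = 0.9685 (using tan²t + 1 = sec²t)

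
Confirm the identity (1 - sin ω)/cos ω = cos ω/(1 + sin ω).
LHS = (1 - sin ω)(1 + sin ω) / (cos ω(1 + sin ω)) = (1 - sin²ω) / (cos ω(1 + sin ω)) = cos²ω / (cos ω(1 + sin ω)) = cos ω/(1 + sin ω) = RHS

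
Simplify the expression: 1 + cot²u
1 + cot²u = csc²u (using Pythagorean identity)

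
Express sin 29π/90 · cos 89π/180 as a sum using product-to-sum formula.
sin 29π/90 cos 89π/180 = (1/2)[sin(29π/90+89π/180) + sin(29π/90-89π/180)]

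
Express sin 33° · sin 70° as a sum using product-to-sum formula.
sin 33° sin 70° = (1/2)[cos(33°-70°) - cos(33°+70°)]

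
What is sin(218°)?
sin(218°) = -0.6157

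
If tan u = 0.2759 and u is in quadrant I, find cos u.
cos u = 0.964 (using tan²u + 1 = sec²u)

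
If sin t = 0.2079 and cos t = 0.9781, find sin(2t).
sin(2t) = 2 sin t cos t = 0.4067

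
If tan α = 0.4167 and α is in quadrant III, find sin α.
sin α = -0.3846 (using tan²α + 1 = sec²α)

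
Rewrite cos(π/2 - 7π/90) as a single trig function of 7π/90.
cos(π/2 - 7π/90) = sin(7π/90)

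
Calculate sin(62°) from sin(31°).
sin(62°) = 2 sin 31° cos 31° = 0.8829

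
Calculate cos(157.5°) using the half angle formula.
cos(157.5°) = -√((1 + cos 315°)/2) = -0.9239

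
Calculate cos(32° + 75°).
cos(32° + 75°) = cos 32° cos 75° - sin 32° sin 75° = -0.2924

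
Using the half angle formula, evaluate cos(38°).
cos(38°) = √((1 + cos 76°)/2) = 0.788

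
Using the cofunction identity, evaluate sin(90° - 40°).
sin(90° - 40°) = cos(40°) = 0.766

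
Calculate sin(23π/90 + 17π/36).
sin(23π/90 + 17π/36) = sin 23π/90 cos 17π/36 + cos 23π/90 sin 17π/36 = 0.7547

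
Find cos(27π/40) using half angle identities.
cos(27π/40) = -√((1 + cos 27π/20)/2) = -0.5225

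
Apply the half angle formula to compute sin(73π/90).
sin(73π/90) = √((1 - cos 73π/45)/2) = 0.5592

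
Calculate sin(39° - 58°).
sin(39° - 58°) = sin 39° cos 58° - cos 39° sin 58° = -0.3256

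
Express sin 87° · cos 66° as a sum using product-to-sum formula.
sin 87° cos 66° = (1/2)[sin(87°+66°) + sin(87°-66°)]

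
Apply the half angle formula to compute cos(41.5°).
cos(41.5°) = √((1 + cos 83°)/2) = 0.749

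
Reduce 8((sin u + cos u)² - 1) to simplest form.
8((sin u + cos u)² - 1) = 8(sin(2u)) (using Pythagorean + double angle)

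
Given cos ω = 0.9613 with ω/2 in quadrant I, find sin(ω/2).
sin(ω/2) = ±√((1 - cos ω)/2); positive since ω/2 ∈ QI, so sin(ω/2) = 0.1391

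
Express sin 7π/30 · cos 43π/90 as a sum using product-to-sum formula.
sin 7π/30 cos 43π/90 = (1/2)[sin(7π/30+43π/90) + sin(7π/30-43π/90)]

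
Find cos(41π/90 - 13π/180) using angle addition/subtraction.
cos(41π/90 - 13π/180) = cos 41π/90 cos 13π/180 + sin 41π/90 sin 13π/180 = 0.3584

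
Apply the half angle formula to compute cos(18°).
cos(18°) = √((1 + cos 36°)/2) = 0.9511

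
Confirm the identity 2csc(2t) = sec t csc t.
LHS = 2/sin(2t) = 2/(2 sin t cos t) = 1/(sin t cos t) = (1/cos t)(1/sin t) = sec t csc t = RHS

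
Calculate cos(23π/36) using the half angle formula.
cos(23π/36) = -√((1 + cos 23π/18)/2) = -0.4226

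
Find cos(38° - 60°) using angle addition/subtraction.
cos(38° - 60°) = cos 38° cos 60° + sin 38° sin 60° = 0.9272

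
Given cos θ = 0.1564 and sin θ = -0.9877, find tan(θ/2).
tan(θ/2) = sin θ / (1 + cos θ) = -0.8541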